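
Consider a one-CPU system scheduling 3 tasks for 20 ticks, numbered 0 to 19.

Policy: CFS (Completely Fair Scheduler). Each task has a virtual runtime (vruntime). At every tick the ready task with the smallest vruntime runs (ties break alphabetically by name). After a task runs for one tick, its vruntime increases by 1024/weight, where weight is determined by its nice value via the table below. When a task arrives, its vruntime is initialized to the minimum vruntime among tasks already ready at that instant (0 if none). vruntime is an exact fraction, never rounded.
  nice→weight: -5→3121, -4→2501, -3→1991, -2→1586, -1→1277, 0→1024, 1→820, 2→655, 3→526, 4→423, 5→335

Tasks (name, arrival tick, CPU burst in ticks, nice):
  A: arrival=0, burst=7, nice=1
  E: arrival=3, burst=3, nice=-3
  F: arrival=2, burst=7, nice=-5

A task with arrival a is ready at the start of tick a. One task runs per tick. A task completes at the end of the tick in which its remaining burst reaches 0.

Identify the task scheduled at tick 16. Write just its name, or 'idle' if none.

t=0: vr[A=0] → run A
t=1: vr[A=256/205] → run A
t=2: vr[A=512/205 F=512/205] → run A
t=3: vr[A=768/205 E=512/205 F=512/205] → run E
t=4: vr[A=768/205 E=1229312/408155 F=512/205] → run F
t=5: vr[A=768/205 E=1229312/408155 F=1807872/639805] → run F
t=6: vr[A=768/205 E=1229312/408155 F=2017792/639805] → run E
t=7: vr[A=768/205 E=1439232/408155 F=2017792/639805] → run F
t=8: vr[A=768/205 E=1439232/408155 F=2227712/639805] → run F
t=9: vr[A=768/205 E=1439232/408155 F=2437632/639805] → run E
t=10: vr[A=768/205 F=2437632/639805] → run A
t=11: vr[A=1024/205 F=2437632/639805] → run F
t=12: vr[A=1024/205 F=2647552/639805] → run F
t=13: vr[A=1024/205 F=2857472/639805] → run F
t=14: vr[A=1024/205] → run A
t=15: vr[A=256/41] → run A
t=16: vr[A=1536/205] → run A
t=17: (idle)
t=18: (idle)
t=19: (idle)

running at tick 16 = A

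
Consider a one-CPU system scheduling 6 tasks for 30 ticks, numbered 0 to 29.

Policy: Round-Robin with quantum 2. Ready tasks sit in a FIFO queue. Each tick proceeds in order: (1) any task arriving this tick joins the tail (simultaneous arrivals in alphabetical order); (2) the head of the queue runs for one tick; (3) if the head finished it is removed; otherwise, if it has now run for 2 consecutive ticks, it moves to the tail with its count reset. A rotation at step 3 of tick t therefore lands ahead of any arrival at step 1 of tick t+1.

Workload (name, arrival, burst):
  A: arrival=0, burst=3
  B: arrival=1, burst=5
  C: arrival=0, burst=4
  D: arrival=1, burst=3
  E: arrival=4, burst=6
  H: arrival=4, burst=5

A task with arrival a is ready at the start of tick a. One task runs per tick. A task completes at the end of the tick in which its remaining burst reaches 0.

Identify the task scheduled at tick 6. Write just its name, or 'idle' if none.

running at tick 6 = D

t=0: queue=[A,C] q_used=0 → run A
t=1: queue=[A,C,B,D] q_used=1 → run A
t=2: queue=[C,B,D,A] q_used=0 → run C
t=3: queue=[C,B,D,A] q_used=1 → run C
t=4: queue=[B,D,A,C,E,H] q_used=0 → run B
t=5: queue=[B,D,A,C,E,H] q_used=1 → run B
t=6: queue=[D,A,C,E,H,B] q_used=0 → run D
t=7: queue=[D,A,C,E,H,B] q_used=1 → run D
t=8: queue=[A,C,E,H,B,D] q_used=0 → run A
t=9: queue=[C,E,H,B,D] q_used=0 → run C
t=10: queue=[C,E,H,B,D] q_used=1 → run C
t=11: queue=[E,H,B,D] q_used=0 → run E
t=12: queue=[E,H,B,D] q_used=1 → run E
t=13: queue=[H,B,D,E] q_used=0 → run H
t=14: queue=[H,B,D,E] q_used=1 → run H
t=15: queue=[B,D,E,H] q_used=0 → run B
t=16: queue=[B,D,E,H] q_used=1 → run B
t=17: queue=[D,E,H,B] q_used=0 → run D
t=18: queue=[E,H,B] q_used=0 → run E
t=19: queue=[E,H,B] q_used=1 → run E
t=20: queue=[H,B,E] q_used=0 → run H
t=21: queue=[H,B,E] q_used=1 → run H
t=22: queue=[B,E,H] q_used=0 → run B
t=23: queue=[E,H] q_used=0 → run E
t=24: queue=[E,H] q_used=1 → run E
t=25: queue=[H] q_used=0 → run H
t=26: (idle)
t=27: (idle)
t=28: (idle)
t=29: (idle)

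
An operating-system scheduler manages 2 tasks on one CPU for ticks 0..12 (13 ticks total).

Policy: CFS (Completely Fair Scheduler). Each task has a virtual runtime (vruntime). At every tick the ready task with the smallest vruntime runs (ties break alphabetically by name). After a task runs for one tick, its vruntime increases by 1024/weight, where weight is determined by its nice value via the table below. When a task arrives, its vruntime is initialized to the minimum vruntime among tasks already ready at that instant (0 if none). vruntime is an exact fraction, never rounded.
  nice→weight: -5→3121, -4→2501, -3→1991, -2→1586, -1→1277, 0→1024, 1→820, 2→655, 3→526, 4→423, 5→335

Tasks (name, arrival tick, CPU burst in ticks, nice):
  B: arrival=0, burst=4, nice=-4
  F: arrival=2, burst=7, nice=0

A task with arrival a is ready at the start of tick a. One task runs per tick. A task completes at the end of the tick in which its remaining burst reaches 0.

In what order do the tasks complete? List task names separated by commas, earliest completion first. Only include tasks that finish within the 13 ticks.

t=0: vr[B=0] → run B
t=1: vr[B=1024/2501] → run B
t=2: vr[B=2048/2501 F=2048/2501] → run B
t=3: vr[B=3072/2501 F=2048/2501] → run F
t=4: vr[B=3072/2501 F=4549/2501] → run B
t=5: vr[F=4549/2501] → run F
t=6: vr[F=7050/2501] → run F
t=7: vr[F=9551/2501] → run F
t=8: vr[F=12052/2501] → run F
t=9: vr[F=14553/2501] → run F
t=10: vr[F=17054/2501] → run F
t=11: (idle)
t=12: (idle)

completion order = B, F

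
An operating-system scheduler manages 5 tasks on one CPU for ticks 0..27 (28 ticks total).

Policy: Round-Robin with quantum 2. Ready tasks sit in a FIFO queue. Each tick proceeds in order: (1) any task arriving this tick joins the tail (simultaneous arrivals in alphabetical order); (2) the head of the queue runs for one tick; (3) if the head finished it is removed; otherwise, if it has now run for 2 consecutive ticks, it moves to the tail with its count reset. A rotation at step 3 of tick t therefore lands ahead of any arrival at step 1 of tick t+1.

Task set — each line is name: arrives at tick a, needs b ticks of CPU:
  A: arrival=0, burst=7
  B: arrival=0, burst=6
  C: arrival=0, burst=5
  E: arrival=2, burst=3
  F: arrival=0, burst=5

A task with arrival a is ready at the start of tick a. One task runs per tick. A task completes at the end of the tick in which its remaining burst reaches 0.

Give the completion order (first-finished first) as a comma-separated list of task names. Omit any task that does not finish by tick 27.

completion order = E, B, C, F, A

t=0: queue=[A,B,C,F] q_used=0 → run A
t=1: queue=[A,B,C,F] q_used=1 → run A
t=2: queue=[B,C,F,A,E] q_used=0 → run B
t=3: queue=[B,C,F,A,E] q_used=1 → run B
t=4: queue=[C,F,A,E,B] q_used=0 → run C
t=5: queue=[C,F,A,E,B] q_used=1 → run C
t=6: queue=[F,A,E,B,C] q_used=0 → run F
t=7: queue=[F,A,E,B,C] q_used=1 → run F
t=8: queue=[A,E,B,C,F] q_used=0 → run A
t=9: queue=[A,E,B,C,F] q_used=1 → run A
t=10: queue=[E,B,C,F,A] q_used=0 → run E
t=11: queue=[E,B,C,F,A] q_used=1 → run E
t=12: queue=[B,C,F,A,E] q_used=0 → run B
t=13: queue=[B,C,F,A,E] q_used=1 → run B
t=14: queue=[C,F,A,E,B] q_used=0 → run C
t=15: queue=[C,F,A,E,B] q_used=1 → run C
t=16: queue=[F,A,E,B,C] q_used=0 → run F
t=17: queue=[F,A,E,B,C] q_used=1 → run F
t=18: queue=[A,E,B,C,F] q_used=0 → run A
t=19: queue=[A,E,B,C,F] q_used=1 → run A
t=20: queue=[E,B,C,F,A] q_used=0 → run E
t=21: queue=[B,C,F,A] q_used=0 → run B
t=22: queue=[B,C,F,A] q_used=1 → run B
t=23: queue=[C,F,A] q_used=0 → run C
t=24: queue=[F,A] q_used=0 → run F
t=25: queue=[A] q_used=0 → run A
t=26: (idle)
t=27: (idle)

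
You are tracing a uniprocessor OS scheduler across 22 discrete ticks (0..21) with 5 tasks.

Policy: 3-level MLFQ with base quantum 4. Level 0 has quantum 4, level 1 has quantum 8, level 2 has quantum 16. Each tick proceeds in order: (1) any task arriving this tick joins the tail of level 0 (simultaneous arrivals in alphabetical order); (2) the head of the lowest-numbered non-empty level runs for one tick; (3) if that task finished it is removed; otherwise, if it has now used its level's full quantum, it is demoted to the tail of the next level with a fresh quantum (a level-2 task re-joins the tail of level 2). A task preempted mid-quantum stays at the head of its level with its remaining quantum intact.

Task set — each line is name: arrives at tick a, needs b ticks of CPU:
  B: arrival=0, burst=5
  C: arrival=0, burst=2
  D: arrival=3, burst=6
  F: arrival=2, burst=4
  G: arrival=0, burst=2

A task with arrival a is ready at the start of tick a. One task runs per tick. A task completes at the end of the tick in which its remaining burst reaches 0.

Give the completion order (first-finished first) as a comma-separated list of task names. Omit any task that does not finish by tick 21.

completion order = C, G, F, B, D

t=0: L0/L1/L2 = BCG/-/- → run B
t=1: L0/L1/L2 = BCG/-/- → run B
t=2: L0/L1/L2 = BCGF/-/- → run B
t=3: L0/L1/L2 = BCGFD/-/- → run B
t=4: L0/L1/L2 = CGFD/B/- → run C
t=5: L0/L1/L2 = CGFD/B/- → run C
t=6: L0/L1/L2 = GFD/B/- → run G
t=7: L0/L1/L2 = GFD/B/- → run G
t=8: L0/L1/L2 = FD/B/- → run F
t=9: L0/L1/L2 = FD/B/- → run F
t=10: L0/L1/L2 = FD/B/- → run F
t=11: L0/L1/L2 = FD/B/- → run F
t=12: L0/L1/L2 = D/B/- → run D
t=13: L0/L1/L2 = D/B/- → run D
t=14: L0/L1/L2 = D/B/- → run D
t=15: L0/L1/L2 = D/B/- → run D
t=16: L0/L1/L2 = -/BD/- → run B
t=17: L0/L1/L2 = -/D/- → run D
t=18: L0/L1/L2 = -/D/- → run D
t=19: (idle)
t=20: (idle)
t=21: (idle)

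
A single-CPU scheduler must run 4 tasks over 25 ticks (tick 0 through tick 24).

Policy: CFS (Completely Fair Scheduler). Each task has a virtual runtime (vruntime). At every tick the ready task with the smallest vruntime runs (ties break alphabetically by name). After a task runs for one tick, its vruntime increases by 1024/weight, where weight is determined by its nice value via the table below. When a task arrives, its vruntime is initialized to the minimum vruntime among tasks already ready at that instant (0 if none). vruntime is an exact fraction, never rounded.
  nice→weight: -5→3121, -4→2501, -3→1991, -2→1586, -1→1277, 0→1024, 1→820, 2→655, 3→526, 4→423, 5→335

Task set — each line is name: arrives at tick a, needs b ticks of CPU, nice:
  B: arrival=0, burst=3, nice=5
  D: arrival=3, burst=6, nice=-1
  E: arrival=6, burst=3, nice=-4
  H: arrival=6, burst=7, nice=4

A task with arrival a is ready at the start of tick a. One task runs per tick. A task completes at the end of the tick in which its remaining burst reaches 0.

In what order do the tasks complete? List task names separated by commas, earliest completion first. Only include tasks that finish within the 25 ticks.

t=0: vr[B=0] → run B
t=1: vr[B=1024/335] → run B
t=2: vr[B=2048/335] → run B
t=3: vr[D=0] → run D
t=4: vr[D=1024/1277] → run D
t=5: vr[D=2048/1277] → run D
t=6: vr[D=3072/1277 E=3072/1277 H=3072/1277] → run D
t=7: vr[D=4096/1277 E=3072/1277 H=3072/1277] → run E
t=8: vr[D=4096/1277 E=8990720/3193777 H=3072/1277] → run H
t=9: vr[D=4096/1277 E=8990720/3193777 H=2607104/540171] → run E
t=10: vr[D=4096/1277 E=10298368/3193777 H=2607104/540171] → run D
t=11: vr[D=5120/1277 E=10298368/3193777 H=2607104/540171] → run E
t=12: vr[D=5120/1277 H=2607104/540171] → run D
t=13: vr[H=2607104/540171] → run H
t=14: vr[H=3914752/540171] → run H
t=15: vr[H=1740800/180057] → run H
t=16: vr[H=6530048/540171] → run H
t=17: vr[H=7837696/540171] → run H
t=18: vr[H=3048448/180057] → run H
t=19: (idle)
t=20: (idle)
t=21: (idle)
t=22: (idle)
t=23: (idle)
t=24: (idle)

completion order = B, E, D, H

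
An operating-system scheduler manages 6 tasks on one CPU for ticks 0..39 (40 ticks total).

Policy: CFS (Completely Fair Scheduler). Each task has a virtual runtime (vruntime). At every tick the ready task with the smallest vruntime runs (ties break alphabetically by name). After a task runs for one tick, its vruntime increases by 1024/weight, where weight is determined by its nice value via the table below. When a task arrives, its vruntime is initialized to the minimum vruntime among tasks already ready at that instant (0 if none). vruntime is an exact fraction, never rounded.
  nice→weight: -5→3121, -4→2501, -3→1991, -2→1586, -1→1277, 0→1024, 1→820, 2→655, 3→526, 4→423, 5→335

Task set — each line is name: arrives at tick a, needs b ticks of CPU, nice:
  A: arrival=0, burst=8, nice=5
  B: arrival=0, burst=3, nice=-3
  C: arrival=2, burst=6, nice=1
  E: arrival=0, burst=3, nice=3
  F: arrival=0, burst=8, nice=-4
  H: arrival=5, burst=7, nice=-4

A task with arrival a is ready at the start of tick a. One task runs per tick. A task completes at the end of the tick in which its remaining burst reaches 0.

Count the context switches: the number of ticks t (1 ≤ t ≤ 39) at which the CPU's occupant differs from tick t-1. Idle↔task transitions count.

context switches = 30

t=0: vr[A=0 B=0 E=0 F=0] → run A
t=1: vr[A=1024/335 B=0 E=0 F=0] → run B
t=2: vr[A=1024/335 B=1024/1991 C=0 E=0 F=0] → run C
t=3: vr[A=1024/335 B=1024/1991 C=256/205 E=0 F=0] → run E
t=4: vr[A=1024/335 B=1024/1991 C=256/205 E=512/263 F=0] → run F
t=5: vr[A=1024/335 B=1024/1991 C=256/205 E=512/263 F=1024/2501 H=1024/2501] → run F
t=6: vr[A=1024/335 B=1024/1991 C=256/205 E=512/263 F=2048/2501 H=1024/2501] → run H
t=7: vr[A=1024/335 B=1024/1991 C=256/205 E=512/263 F=2048/2501 H=2048/2501] → run B
t=8: vr[A=1024/335 B=2048/1991 C=256/205 E=512/263 F=2048/2501 H=2048/2501] → run F
t=9: vr[A=1024/335 B=2048/1991 C=256/205 E=512/263 F=3072/2501 H=2048/2501] → run H
t=10: vr[A=1024/335 B=2048/1991 C=256/205 E=512/263 F=3072/2501 H=3072/2501] → run B
t=11: vr[A=1024/335 C=256/205 E=512/263 F=3072/2501 H=3072/2501] → run F
t=12: vr[A=1024/335 C=256/205 E=512/263 F=4096/2501 H=3072/2501] → run H
t=13: vr[A=1024/335 C=256/205 E=512/263 F=4096/2501 H=4096/2501] → run C
t=14: vr[A=1024/335 C=512/205 E=512/263 F=4096/2501 H=4096/2501] → run F
t=15: vr[A=1024/335 C=512/205 E=512/263 F=5120/2501 H=4096/2501] → run H
t=16: vr[A=1024/335 C=512/205 E=512/263 F=5120/2501 H=5120/2501] → run E
t=17: vr[A=1024/335 C=512/205 E=1024/263 F=5120/2501 H=5120/2501] → run F
t=18: vr[A=1024/335 C=512/205 E=1024/263 F=6144/2501 H=5120/2501] → run H
t=19: vr[A=1024/335 C=512/205 E=1024/263 F=6144/2501 H=6144/2501] → run F
t=20: vr[A=1024/335 C=512/205 E=1024/263 F=7168/2501 H=6144/2501] → run H
t=21: vr[A=1024/335 C=512/205 E=1024/263 F=7168/2501 H=7168/2501] → run C
t=22: vr[A=1024/335 C=768/205 E=1024/263 F=7168/2501 H=7168/2501] → run F
t=23: vr[A=1024/335 C=768/205 E=1024/263 H=7168/2501] → run H
t=24: vr[A=1024/335 C=768/205 E=1024/263] → run A
t=25: vr[A=2048/335 C=768/205 E=1024/263] → run C
t=26: vr[A=2048/335 C=1024/205 E=1024/263] → run E
t=27: vr[A=2048/335 C=1024/205] → run C
t=28: vr[A=2048/335 C=256/41] → run A
t=29: vr[A=3072/335 C=256/41] → run C
t=30: vr[A=3072/335] → run A
t=31: vr[A=4096/335] → run A
t=32: vr[A=1024/67] → run A
t=33: vr[A=6144/335] → run A
t=34: vr[A=7168/335] → run A
t=35: (idle)
t=36: (idle)
t=37: (idle)
t=38: (idle)
t=39: (idle)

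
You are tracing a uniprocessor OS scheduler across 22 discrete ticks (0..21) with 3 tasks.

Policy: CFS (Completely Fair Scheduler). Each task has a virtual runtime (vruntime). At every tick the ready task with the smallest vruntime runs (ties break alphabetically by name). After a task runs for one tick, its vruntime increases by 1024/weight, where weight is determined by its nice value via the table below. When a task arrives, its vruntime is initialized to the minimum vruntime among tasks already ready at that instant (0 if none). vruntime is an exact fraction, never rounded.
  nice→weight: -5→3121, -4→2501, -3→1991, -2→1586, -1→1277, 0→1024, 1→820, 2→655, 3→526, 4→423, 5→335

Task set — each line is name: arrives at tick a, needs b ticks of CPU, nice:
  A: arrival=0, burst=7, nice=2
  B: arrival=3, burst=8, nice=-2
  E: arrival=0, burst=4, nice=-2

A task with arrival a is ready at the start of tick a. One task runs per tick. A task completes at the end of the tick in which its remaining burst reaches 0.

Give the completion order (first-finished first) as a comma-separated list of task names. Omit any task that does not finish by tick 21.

t=0: vr[A=0 E=0] → run A
t=1: vr[A=1024/655 E=0] → run E
t=2: vr[A=1024/655 E=512/793] → run E
t=3: vr[A=1024/655 B=1024/793 E=1024/793] → run B
t=4: vr[A=1024/655 B=1536/793 E=1024/793] → run E
t=5: vr[A=1024/655 B=1536/793 E=1536/793] → run A
t=6: vr[A=2048/655 B=1536/793 E=1536/793] → run B
t=7: vr[A=2048/655 B=2048/793 E=1536/793] → run E
t=8: vr[A=2048/655 B=2048/793] → run B
t=9: vr[A=2048/655 B=2560/793] → run A
t=10: vr[A=3072/655 B=2560/793] → run B
t=11: vr[A=3072/655 B=3072/793] → run B
t=12: vr[A=3072/655 B=3584/793] → run B
t=13: vr[A=3072/655 B=4096/793] → run A
t=14: vr[A=4096/655 B=4096/793] → run B
t=15: vr[A=4096/655 B=4608/793] → run B
t=16: vr[A=4096/655] → run A
t=17: vr[A=1024/131] → run A
t=18: vr[A=6144/655] → run A
t=19: (idle)
t=20: (idle)
t=21: (idle)

completion order = E, B, A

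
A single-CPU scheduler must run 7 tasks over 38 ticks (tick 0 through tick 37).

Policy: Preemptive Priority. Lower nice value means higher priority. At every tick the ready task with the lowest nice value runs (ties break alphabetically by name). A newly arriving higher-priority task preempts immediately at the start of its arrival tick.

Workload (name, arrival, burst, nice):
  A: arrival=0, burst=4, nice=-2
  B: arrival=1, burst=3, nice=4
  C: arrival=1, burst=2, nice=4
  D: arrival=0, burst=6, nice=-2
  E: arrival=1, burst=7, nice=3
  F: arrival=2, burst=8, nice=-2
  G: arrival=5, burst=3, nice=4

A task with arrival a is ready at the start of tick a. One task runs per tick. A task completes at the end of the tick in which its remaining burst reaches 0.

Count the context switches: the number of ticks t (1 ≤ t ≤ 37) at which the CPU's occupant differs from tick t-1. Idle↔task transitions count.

context switches = 7

t=0: ready={A,D} → run A
t=1: ready={A,B,C,D,E} → run A
t=2: ready={A,B,C,D,E,F} → run A
t=3: ready={A,B,C,D,E,F} → run A
t=4: ready={B,C,D,E,F} → run D
t=5: ready={B,C,D,E,F,G} → run D
t=6: ready={B,C,D,E,F,G} → run D
t=7: ready={B,C,D,E,F,G} → run D
t=8: ready={B,C,D,E,F,G} → run D
t=9: ready={B,C,D,E,F,G} → run D
t=10: ready={B,C,E,F,G} → run F
t=11: ready={B,C,E,F,G} → run F
t=12: ready={B,C,E,F,G} → run F
t=13: ready={B,C,E,F,G} → run F
t=14: ready={B,C,E,F,G} → run F
t=15: ready={B,C,E,F,G} → run F
t=16: ready={B,C,E,F,G} → run F
t=17: ready={B,C,E,F,G} → run F
t=18: ready={B,C,E,G} → run E
t=19: ready={B,C,E,G} → run E
t=20: ready={B,C,E,G} → run E
t=21: ready={B,C,E,G} → run E
t=22: ready={B,C,E,G} → run E
t=23: ready={B,C,E,G} → run E
t=24: ready={B,C,E,G} → run E
t=25: ready={B,C,G} → run B
t=26: ready={B,C,G} → run B
t=27: ready={B,C,G} → run B
t=28: ready={C,G} → run C
t=29: ready={C,G} → run C
t=30: ready={G} → run G
t=31: ready={G} → run G
t=32: ready={G} → run G
t=33: (idle)
t=34: (idle)
t=35: (idle)
t=36: (idle)
t=37: (idle)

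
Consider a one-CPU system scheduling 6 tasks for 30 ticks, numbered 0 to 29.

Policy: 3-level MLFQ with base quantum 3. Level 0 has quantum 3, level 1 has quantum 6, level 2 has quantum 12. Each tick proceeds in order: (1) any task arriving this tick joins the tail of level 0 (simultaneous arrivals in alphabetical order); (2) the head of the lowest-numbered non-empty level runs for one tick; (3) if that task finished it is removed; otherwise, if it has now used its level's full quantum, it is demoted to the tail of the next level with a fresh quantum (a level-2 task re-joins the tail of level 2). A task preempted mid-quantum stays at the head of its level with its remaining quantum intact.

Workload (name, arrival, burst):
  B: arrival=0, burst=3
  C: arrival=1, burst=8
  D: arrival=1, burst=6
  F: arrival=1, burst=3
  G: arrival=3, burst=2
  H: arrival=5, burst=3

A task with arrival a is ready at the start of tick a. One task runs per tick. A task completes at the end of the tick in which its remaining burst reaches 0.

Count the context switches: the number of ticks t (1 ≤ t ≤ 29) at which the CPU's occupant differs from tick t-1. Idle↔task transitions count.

t=0: L0/L1/L2 = B/-/- → run B
t=1: L0/L1/L2 = BCDF/-/- → run B
t=2: L0/L1/L2 = BCDF/-/- → run B
t=3: L0/L1/L2 = CDFG/-/- → run C
t=4: L0/L1/L2 = CDFG/-/- → run C
t=5: L0/L1/L2 = CDFGH/-/- → run C
t=6: L0/L1/L2 = DFGH/C/- → run D
t=7: L0/L1/L2 = DFGH/C/- → run D
t=8: L0/L1/L2 = DFGH/C/- → run D
t=9: L0/L1/L2 = FGH/CD/- → run F
t=10: L0/L1/L2 = FGH/CD/- → run F
t=11: L0/L1/L2 = FGH/CD/- → run F
t=12: L0/L1/L2 = GH/CD/- → run G
t=13: L0/L1/L2 = GH/CD/- → run G
t=14: L0/L1/L2 = H/CD/- → run H
t=15: L0/L1/L2 = H/CD/- → run H
t=16: L0/L1/L2 = H/CD/- → run H
t=17: L0/L1/L2 = -/CD/- → run C
t=18: L0/L1/L2 = -/CD/- → run C
t=19: L0/L1/L2 = -/CD/- → run C
t=20: L0/L1/L2 = -/CD/- → run C
t=21: L0/L1/L2 = -/CD/- → run C
t=22: L0/L1/L2 = -/D/- → run D
t=23: L0/L1/L2 = -/D/- → run D
t=24: L0/L1/L2 = -/D/- → run D
t=25: (idle)
t=26: (idle)
t=27: (idle)
t=28: (idle)
t=29: (idle)

context switches = 8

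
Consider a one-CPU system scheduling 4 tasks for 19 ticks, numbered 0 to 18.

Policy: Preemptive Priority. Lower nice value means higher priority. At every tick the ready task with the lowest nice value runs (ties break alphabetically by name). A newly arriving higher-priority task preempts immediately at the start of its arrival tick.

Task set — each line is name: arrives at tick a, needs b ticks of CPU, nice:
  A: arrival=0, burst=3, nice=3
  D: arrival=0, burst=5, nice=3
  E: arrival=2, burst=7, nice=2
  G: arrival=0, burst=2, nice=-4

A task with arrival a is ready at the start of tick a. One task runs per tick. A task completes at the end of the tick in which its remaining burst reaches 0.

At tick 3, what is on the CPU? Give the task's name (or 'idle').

running at tick 3 = E

t=0: ready={A,D,G} → run G
t=1: ready={A,D,G} → run G
t=2: ready={A,D,E} → run E
t=3: ready={A,D,E} → run E
t=4: ready={A,D,E} → run E
t=5: ready={A,D,E} → run E
t=6: ready={A,D,E} → run E
t=7: ready={A,D,E} → run E
t=8: ready={A,D,E} → run E
t=9: ready={A,D} → run A
t=10: ready={A,D} → run A
t=11: ready={A,D} → run A
t=12: ready={D} → run D
t=13: ready={D} → run D
t=14: ready={D} → run D
t=15: ready={D} → run D
t=16: ready={D} → run D
t=17: (idle)
t=18: (idle)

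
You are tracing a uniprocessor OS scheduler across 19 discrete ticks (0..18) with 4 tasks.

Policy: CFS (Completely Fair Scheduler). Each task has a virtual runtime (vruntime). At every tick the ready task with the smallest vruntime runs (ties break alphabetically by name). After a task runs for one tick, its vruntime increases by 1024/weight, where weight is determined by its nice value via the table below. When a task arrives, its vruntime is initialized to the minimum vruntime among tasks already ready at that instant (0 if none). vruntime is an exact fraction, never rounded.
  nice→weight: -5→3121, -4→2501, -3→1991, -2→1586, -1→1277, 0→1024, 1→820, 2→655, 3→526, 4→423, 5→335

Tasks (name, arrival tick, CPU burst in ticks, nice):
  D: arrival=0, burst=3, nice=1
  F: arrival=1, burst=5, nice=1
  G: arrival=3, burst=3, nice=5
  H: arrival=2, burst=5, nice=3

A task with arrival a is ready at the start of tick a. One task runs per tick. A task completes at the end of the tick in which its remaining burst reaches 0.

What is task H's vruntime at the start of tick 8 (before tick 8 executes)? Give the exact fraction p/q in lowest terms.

t=0: vr[D=0] → run D
t=1: vr[D=256/205 F=256/205] → run D
t=2: vr[D=512/205 F=256/205 H=256/205] → run F
t=3: vr[D=512/205 F=512/205 G=256/205 H=256/205] → run G
t=4: vr[D=512/205 F=512/205 G=59136/13735 H=256/205] → run H
t=5: vr[D=512/205 F=512/205 G=59136/13735 H=172288/53915] → run D
t=6: vr[F=512/205 G=59136/13735 H=172288/53915] → run F
t=7: vr[F=768/205 G=59136/13735 H=172288/53915] → run H
t=8: vr[F=768/205 G=59136/13735 H=277248/53915] → run F
t=9: vr[F=1024/205 G=59136/13735 H=277248/53915] → run G
t=10: vr[F=1024/205 G=20224/2747 H=277248/53915] → run F
t=11: vr[F=256/41 G=20224/2747 H=277248/53915] → run H
t=12: vr[F=256/41 G=20224/2747 H=382208/53915] → run F
t=13: vr[G=20224/2747 H=382208/53915] → run H
t=14: vr[G=20224/2747 H=487168/53915] → run G
t=15: vr[H=487168/53915] → run H
t=16: (idle)
t=17: (idle)
t=18: (idle)

vruntime(H, start of tick 8) = 277248/53915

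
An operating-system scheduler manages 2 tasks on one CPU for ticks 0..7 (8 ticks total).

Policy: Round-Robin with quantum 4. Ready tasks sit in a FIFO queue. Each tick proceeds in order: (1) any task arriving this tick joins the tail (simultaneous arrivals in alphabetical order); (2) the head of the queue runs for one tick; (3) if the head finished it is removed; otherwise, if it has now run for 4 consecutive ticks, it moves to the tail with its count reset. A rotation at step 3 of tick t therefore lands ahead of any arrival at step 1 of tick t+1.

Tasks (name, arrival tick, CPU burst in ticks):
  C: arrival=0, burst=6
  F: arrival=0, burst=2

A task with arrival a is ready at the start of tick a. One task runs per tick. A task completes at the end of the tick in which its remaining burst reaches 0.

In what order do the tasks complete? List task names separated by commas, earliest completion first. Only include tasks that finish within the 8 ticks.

t=0: queue=[C,F] q_used=0 → run C
t=1: queue=[C,F] q_used=1 → run C
t=2: queue=[C,F] q_used=2 → run C
t=3: queue=[C,F] q_used=3 → run C
t=4: queue=[F,C] q_used=0 → run F
t=5: queue=[F,C] q_used=1 → run F
t=6: queue=[C] q_used=0 → run C
t=7: queue=[C] q_used=1 → run C

completion order = F, C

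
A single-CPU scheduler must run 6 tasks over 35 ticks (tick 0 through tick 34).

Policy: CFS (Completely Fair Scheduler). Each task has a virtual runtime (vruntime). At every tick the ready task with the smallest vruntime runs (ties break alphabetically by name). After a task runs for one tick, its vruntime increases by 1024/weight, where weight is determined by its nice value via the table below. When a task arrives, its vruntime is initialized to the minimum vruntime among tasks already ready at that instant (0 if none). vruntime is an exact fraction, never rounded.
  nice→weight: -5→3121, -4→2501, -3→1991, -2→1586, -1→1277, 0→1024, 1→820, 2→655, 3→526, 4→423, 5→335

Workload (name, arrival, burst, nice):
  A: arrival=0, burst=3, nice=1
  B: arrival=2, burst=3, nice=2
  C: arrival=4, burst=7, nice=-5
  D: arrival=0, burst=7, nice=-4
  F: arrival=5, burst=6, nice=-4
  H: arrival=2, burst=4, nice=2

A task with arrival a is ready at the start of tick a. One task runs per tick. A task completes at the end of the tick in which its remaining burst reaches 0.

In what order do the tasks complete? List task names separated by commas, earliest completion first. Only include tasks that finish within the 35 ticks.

t=0: vr[A=0 D=0] → run A
t=1: vr[A=256/205 D=0] → run D
t=2: vr[A=256/205 B=1024/2501 D=1024/2501 H=1024/2501] → run B
t=3: vr[A=256/205 B=3231744/1638155 D=1024/2501 H=1024/2501] → run D
t=4: vr[A=256/205 B=3231744/1638155 C=1024/2501 D=2048/2501 H=1024/2501] → run C
t=5: vr[A=256/205 B=3231744/1638155 C=5756928/7805621 D=2048/2501 F=1024/2501 H=1024/2501] → run F
t=6: vr[A=256/205 B=3231744/1638155 C=5756928/7805621 D=2048/2501 F=2048/2501 H=1024/2501] → run H
t=7: vr[A=256/205 B=3231744/1638155 C=5756928/7805621 D=2048/2501 F=2048/2501 H=3231744/1638155] → run C
t=8: vr[A=256/205 B=3231744/1638155 C=8317952/7805621 D=2048/2501 F=2048/2501 H=3231744/1638155] → run D
t=9: vr[A=256/205 B=3231744/1638155 C=8317952/7805621 D=3072/2501 F=2048/2501 H=3231744/1638155] → run F
t=10: vr[A=256/205 B=3231744/1638155 C=8317952/7805621 D=3072/2501 F=3072/2501 H=3231744/1638155] → run C
t=11: vr[A=256/205 B=3231744/1638155 C=10878976/7805621 D=3072/2501 F=3072/2501 H=3231744/1638155] → run D
t=12: vr[A=256/205 B=3231744/1638155 C=10878976/7805621 D=4096/2501 F=3072/2501 H=3231744/1638155] → run F
t=13: vr[A=256/205 B=3231744/1638155 C=10878976/7805621 D=4096/2501 F=4096/2501 H=3231744/1638155] → run A
t=14: vr[A=512/205 B=3231744/1638155 C=10878976/7805621 D=4096/2501 F=4096/2501 H=3231744/1638155] → run C
t=15: vr[A=512/205 B=3231744/1638155 C=13440000/7805621 D=4096/2501 F=4096/2501 H=3231744/1638155] → run D
t=16: vr[A=512/205 B=3231744/1638155 C=13440000/7805621 D=5120/2501 F=4096/2501 H=3231744/1638155] → run F
t=17: vr[A=512/205 B=3231744/1638155 C=13440000/7805621 D=5120/2501 F=5120/2501 H=3231744/1638155] → run C
t=18: vr[A=512/205 B=3231744/1638155 C=16001024/7805621 D=5120/2501 F=5120/2501 H=3231744/1638155] → run B
t=19: vr[A=512/205 B=5792768/1638155 C=16001024/7805621 D=5120/2501 F=5120/2501 H=3231744/1638155] → run H
t=20: vr[A=512/205 B=5792768/1638155 C=16001024/7805621 D=5120/2501 F=5120/2501 H=5792768/1638155] → run D
t=21: vr[A=512/205 B=5792768/1638155 C=16001024/7805621 D=6144/2501 F=5120/2501 H=5792768/1638155] → run F
t=22: vr[A=512/205 B=5792768/1638155 C=16001024/7805621 D=6144/2501 F=6144/2501 H=5792768/1638155] → run C
t=23: vr[A=512/205 B=5792768/1638155 C=18562048/7805621 D=6144/2501 F=6144/2501 H=5792768/1638155] → run C
t=24: vr[A=512/205 B=5792768/1638155 D=6144/2501 F=6144/2501 H=5792768/1638155] → run D
t=25: vr[A=512/205 B=5792768/1638155 F=6144/2501 H=5792768/1638155] → run F
t=26: vr[A=512/205 B=5792768/1638155 H=5792768/1638155] → run A
t=27: vr[B=5792768/1638155 H=5792768/1638155] → run B
t=28: vr[H=5792768/1638155] → run H
t=29: vr[H=8353792/1638155] → run H
t=30: (idle)
t=31: (idle)
t=32: (idle)
t=33: (idle)
t=34: (idle)

completion order = C, D, F, A, B, H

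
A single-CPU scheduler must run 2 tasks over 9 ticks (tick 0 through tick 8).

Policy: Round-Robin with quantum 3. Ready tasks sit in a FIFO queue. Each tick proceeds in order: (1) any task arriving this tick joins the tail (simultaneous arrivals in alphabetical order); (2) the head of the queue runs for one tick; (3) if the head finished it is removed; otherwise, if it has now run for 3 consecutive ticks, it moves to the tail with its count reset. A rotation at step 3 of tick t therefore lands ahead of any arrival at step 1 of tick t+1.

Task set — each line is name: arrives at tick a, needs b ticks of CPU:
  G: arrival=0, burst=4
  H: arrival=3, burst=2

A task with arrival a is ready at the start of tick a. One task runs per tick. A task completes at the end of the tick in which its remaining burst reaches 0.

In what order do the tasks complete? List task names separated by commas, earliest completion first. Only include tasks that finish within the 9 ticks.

completion order = G, H

t=0: queue=[G] q_used=0 → run G
t=1: queue=[G] q_used=1 → run G
t=2: queue=[G] q_used=2 → run G
t=3: queue=[G,H] q_used=0 → run G
t=4: queue=[H] q_used=0 → run H
t=5: queue=[H] q_used=1 → run H
t=6: (idle)
t=7: (idle)
t=8: (idle)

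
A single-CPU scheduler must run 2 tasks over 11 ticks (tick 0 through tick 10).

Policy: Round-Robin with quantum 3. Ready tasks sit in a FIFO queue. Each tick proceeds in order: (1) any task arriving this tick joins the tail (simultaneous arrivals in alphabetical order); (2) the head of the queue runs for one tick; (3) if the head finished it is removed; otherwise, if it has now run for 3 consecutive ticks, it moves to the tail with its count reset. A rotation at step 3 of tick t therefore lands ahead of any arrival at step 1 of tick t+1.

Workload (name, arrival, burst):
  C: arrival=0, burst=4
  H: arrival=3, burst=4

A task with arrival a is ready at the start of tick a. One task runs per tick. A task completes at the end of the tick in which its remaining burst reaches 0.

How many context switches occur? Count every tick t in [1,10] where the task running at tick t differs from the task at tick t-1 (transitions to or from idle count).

t=0: queue=[C] q_used=0 → run C
t=1: queue=[C] q_used=1 → run C
t=2: queue=[C] q_used=2 → run C
t=3: queue=[C,H] q_used=0 → run C
t=4: queue=[H] q_used=0 → run H
t=5: queue=[H] q_used=1 → run H
t=6: queue=[H] q_used=2 → run H
t=7: queue=[H] q_used=0 → run H
t=8: (idle)
t=9: (idle)
t=10: (idle)

context switches = 2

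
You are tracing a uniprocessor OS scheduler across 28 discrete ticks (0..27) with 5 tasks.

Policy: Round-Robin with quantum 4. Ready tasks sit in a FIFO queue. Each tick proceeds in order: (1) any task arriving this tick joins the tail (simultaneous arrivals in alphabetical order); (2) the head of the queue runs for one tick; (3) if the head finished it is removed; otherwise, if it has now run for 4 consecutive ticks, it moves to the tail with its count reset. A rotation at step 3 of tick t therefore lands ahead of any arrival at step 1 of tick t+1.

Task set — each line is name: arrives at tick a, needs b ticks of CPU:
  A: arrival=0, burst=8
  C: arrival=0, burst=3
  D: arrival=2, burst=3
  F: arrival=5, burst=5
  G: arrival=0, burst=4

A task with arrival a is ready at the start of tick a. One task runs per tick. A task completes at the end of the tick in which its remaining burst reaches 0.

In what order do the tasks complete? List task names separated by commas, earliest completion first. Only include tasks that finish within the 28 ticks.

t=0: queue=[A,C,G] q_used=0 → run A
t=1: queue=[A,C,G] q_used=1 → run A
t=2: queue=[A,C,G,D] q_used=2 → run A
t=3: queue=[A,C,G,D] q_used=3 → run A
t=4: queue=[C,G,D,A] q_used=0 → run C
t=5: queue=[C,G,D,A,F] q_used=1 → run C
t=6: queue=[C,G,D,A,F] q_used=2 → run C
t=7: queue=[G,D,A,F] q_used=0 → run G
t=8: queue=[G,D,A,F] q_used=1 → run G
t=9: queue=[G,D,A,F] q_used=2 → run G
t=10: queue=[G,D,A,F] q_used=3 → run G
t=11: queue=[D,A,F] q_used=0 → run D
t=12: queue=[D,A,F] q_used=1 → run D
t=13: queue=[D,A,F] q_used=2 → run D
t=14: queue=[A,F] q_used=0 → run A
t=15: queue=[A,F] q_used=1 → run A
t=16: queue=[A,F] q_used=2 → run A
t=17: queue=[A,F] q_used=3 → run A
t=18: queue=[F] q_used=0 → run F
t=19: queue=[F] q_used=1 → run F
t=20: queue=[F] q_used=2 → run F
t=21: queue=[F] q_used=3 → run F
t=22: queue=[F] q_used=0 → run F
t=23: (idle)
t=24: (idle)
t=25: (idle)
t=26: (idle)
t=27: (idle)

completion order = C, G, D, A, F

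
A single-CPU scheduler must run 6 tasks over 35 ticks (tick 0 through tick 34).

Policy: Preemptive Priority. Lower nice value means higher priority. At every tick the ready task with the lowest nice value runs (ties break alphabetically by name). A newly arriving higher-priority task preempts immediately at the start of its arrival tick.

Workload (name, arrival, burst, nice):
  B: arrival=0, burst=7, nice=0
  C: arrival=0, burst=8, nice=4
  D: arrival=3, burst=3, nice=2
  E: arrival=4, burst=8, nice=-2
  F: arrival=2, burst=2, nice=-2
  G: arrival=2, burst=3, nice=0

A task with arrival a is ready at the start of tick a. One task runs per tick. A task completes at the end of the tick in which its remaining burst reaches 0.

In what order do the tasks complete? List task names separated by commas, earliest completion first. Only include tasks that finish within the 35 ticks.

completion order = F, E, B, G, D, C

t=0: ready={B,C} → run B
t=1: ready={B,C} → run B
t=2: ready={B,C,F,G} → run F
t=3: ready={B,C,D,F,G} → run F
t=4: ready={B,C,D,E,G} → run E
t=5: ready={B,C,D,E,G} → run E
t=6: ready={B,C,D,E,G} → run E
t=7: ready={B,C,D,E,G} → run E
t=8: ready={B,C,D,E,G} → run E
t=9: ready={B,C,D,E,G} → run E
t=10: ready={B,C,D,E,G} → run E
t=11: ready={B,C,D,E,G} → run E
t=12: ready={B,C,D,G} → run B
t=13: ready={B,C,D,G} → run B
t=14: ready={B,C,D,G} → run B
t=15: ready={B,C,D,G} → run B
t=16: ready={B,C,D,G} → run B
t=17: ready={C,D,G} → run G
t=18: ready={C,D,G} → run G
t=19: ready={C,D,G} → run G
t=20: ready={C,D} → run D
t=21: ready={C,D} → run D
t=22: ready={C,D} → run D
t=23: ready={C} → run C
t=24: ready={C} → run C
t=25: ready={C} → run C
t=26: ready={C} → run C
t=27: ready={C} → run C
t=28: ready={C} → run C
t=29: ready={C} → run C
t=30: ready={C} → run C
t=31: (idle)
t=32: (idle)
t=33: (idle)
t=34: (idle)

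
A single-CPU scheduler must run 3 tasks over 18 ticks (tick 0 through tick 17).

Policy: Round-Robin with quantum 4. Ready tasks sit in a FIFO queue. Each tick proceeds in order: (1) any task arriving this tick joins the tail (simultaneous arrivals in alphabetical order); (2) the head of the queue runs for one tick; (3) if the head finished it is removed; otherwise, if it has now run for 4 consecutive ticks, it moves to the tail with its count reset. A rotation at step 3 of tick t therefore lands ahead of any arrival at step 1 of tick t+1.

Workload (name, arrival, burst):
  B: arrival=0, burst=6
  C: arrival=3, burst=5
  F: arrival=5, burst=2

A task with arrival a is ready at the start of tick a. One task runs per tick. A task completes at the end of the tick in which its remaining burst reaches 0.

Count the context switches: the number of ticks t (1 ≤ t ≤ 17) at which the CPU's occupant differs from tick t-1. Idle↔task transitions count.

context switches = 5

t=0: queue=[B] q_used=0 → run B
t=1: queue=[B] q_used=1 → run B
t=2: queue=[B] q_used=2 → run B
t=3: queue=[B,C] q_used=3 → run B
t=4: queue=[C,B] q_used=0 → run C
t=5: queue=[C,B,F] q_used=1 → run C
t=6: queue=[C,B,F] q_used=2 → run C
t=7: queue=[C,B,F] q_used=3 → run C
t=8: queue=[B,F,C] q_used=0 → run B
t=9: queue=[B,F,C] q_used=1 → run B
t=10: queue=[F,C] q_used=0 → run F
t=11: queue=[F,C] q_used=1 → run F
t=12: queue=[C] q_used=0 → run C
t=13: (idle)
t=14: (idle)
t=15: (idle)
t=16: (idle)
t=17: (idle)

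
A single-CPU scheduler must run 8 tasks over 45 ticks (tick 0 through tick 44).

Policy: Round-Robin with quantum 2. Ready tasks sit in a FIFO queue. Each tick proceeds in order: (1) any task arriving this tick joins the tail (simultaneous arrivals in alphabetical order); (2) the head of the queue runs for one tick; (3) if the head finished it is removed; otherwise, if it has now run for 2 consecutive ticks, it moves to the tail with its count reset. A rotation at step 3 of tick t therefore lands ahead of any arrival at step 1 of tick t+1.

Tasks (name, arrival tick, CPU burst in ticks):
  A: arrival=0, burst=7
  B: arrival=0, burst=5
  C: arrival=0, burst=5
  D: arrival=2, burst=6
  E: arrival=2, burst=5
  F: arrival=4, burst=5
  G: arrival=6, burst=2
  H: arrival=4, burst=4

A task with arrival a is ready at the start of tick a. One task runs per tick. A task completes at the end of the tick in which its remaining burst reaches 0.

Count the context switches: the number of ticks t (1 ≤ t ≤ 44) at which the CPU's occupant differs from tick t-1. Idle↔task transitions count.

t=0: queue=[A,B,C] q_used=0 → run A
t=1: queue=[A,B,C] q_used=1 → run A
t=2: queue=[B,C,A,D,E] q_used=0 → run B
t=3: queue=[B,C,A,D,E] q_used=1 → run B
t=4: queue=[C,A,D,E,B,F,H] q_used=0 → run C
t=5: queue=[C,A,D,E,B,F,H] q_used=1 → run C
t=6: queue=[A,D,E,B,F,H,C,G] q_used=0 → run A
t=7: queue=[A,D,E,B,F,H,C,G] q_used=1 → run A
t=8: queue=[D,E,B,F,H,C,G,A] q_used=0 → run D
t=9: queue=[D,E,B,F,H,C,G,A] q_used=1 → run D
t=10: queue=[E,B,F,H,C,G,A,D] q_used=0 → run E
t=11: queue=[E,B,F,H,C,G,A,D] q_used=1 → run E
t=12: queue=[B,F,H,C,G,A,D,E] q_used=0 → run B
t=13: queue=[B,F,H,C,G,A,D,E] q_used=1 → run B
t=14: queue=[F,H,C,G,A,D,E,B] q_used=0 → run F
t=15: queue=[F,H,C,G,A,D,E,B] q_used=1 → run F
t=16: queue=[H,C,G,A,D,E,B,F] q_used=0 → run H
t=17: queue=[H,C,G,A,D,E,B,F] q_used=1 → run H
t=18: queue=[C,G,A,D,E,B,F,H] q_used=0 → run C
t=19: queue=[C,G,A,D,E,B,F,H] q_used=1 → run C
t=20: queue=[G,A,D,E,B,F,H,C] q_used=0 → run G
t=21: queue=[G,A,D,E,B,F,H,C] q_used=1 → run G
t=22: queue=[A,D,E,B,F,H,C] q_used=0 → run A
t=23: queue=[A,D,E,B,F,H,C] q_used=1 → run A
t=24: queue=[D,E,B,F,H,C,A] q_used=0 → run D
t=25: queue=[D,E,B,F,H,C,A] q_used=1 → run D
t=26: queue=[E,B,F,H,C,A,D] q_used=0 → run E
t=27: queue=[E,B,F,H,C,A,D] q_used=1 → run E
t=28: queue=[B,F,H,C,A,D,E] q_used=0 → run B
t=29: queue=[F,H,C,A,D,E] q_used=0 → run F
t=30: queue=[F,H,C,A,D,E] q_used=1 → run F
t=31: queue=[H,C,A,D,E,F] q_used=0 → run H
t=32: queue=[H,C,A,D,E,F] q_used=1 → run H
t=33: queue=[C,A,D,E,F] q_used=0 → run C
t=34: queue=[A,D,E,F] q_used=0 → run A
t=35: queue=[D,E,F] q_used=0 → run D
t=36: queue=[D,E,F] q_used=1 → run D
t=37: queue=[E,F] q_used=0 → run E
t=38: queue=[F] q_used=0 → run F
t=39: (idle)
t=40: (idle)
t=41: (idle)
t=42: (idle)
t=43: (idle)
t=44: (idle)

context switches = 22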